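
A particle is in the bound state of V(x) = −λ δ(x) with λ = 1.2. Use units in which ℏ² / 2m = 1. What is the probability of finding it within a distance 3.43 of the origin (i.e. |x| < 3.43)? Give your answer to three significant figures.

P = 0.984

The normalised bound state is ψ = √κ e^{−κ|x|} with κ = mλ/ℏ² = 0.6000.
P(|x| < d) = ∫_{−d}^{d} κ e^{−2κ|x|} dx = 1 − e^{−2κd} = 1 − e^{−4.116} = 0.9837.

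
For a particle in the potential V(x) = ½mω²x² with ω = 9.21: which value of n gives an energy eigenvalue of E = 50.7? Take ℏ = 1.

n = 5

Invert E_n = (n + ½)ℏω: n = E/ℏω − ½ = 5.005, so n = 5.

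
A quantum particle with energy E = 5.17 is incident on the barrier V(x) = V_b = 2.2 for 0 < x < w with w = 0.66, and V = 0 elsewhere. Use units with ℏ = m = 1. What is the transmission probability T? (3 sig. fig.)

Above the barrier the interior wavenumber is k₂ = √(2m(E − V_b))/ℏ = 2.437, giving phase k₂w = 1.609.
T = [1 + V_b² sin²(k₂w) / (4E(E − V_b))]⁻¹ = 1/1.079 = 0.927.

T = 0.927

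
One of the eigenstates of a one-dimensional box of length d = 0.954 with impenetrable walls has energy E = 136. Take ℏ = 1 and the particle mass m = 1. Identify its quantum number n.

From E_n = n²π²ℏ²/(2md²) invert to n = √(2md²E)/(πℏ).
n = (0.954/π) × √(2 × 1 × 136) = 5.008 → n = 5.

n = 5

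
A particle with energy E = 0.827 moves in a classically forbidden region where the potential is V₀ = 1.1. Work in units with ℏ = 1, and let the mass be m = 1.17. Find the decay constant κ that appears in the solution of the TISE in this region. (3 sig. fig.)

Since E < V₀ the TISE in this region is ψ'' = κ²ψ with κ = √(2m(V₀ − E))/ℏ.
κ = √(2 × 1.17 × 0.273) = 0.7993.

κ = 0.799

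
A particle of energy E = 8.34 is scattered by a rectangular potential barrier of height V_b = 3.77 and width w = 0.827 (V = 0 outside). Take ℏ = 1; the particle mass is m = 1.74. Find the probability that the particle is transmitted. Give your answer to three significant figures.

T = 0.998

Above the barrier the interior wavenumber is k₂ = √(2m(E − V_b))/ℏ = 3.988, giving phase k₂w = 3.298.
T = [1 + V_b² sin²(k₂w) / (4E(E − V_b))]⁻¹ = 1/1.002 = 0.998.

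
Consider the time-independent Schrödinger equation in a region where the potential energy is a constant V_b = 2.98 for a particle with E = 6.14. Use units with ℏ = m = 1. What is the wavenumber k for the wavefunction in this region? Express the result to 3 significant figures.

k = 2.51

With E > V_b the solution is oscillatory, ψ ∝ e^{±ikx} with k = √(2m(E − V_b))/ℏ.
k = √(2 × 1 × 3.16) = 2.514.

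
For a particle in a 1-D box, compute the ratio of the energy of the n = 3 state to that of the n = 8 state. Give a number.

0.140625

Since E_n ∝ n², the ratio is (3/8)² = 0.140625.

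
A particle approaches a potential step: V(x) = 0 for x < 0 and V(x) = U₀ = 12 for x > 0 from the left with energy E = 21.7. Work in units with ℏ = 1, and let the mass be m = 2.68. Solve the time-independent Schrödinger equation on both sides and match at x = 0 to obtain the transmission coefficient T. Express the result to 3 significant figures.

The wavenumbers are k₁ = √(2mE)/ℏ = 10.78 on the left and k₂ = √(2m(E − U₀))/ℏ = 7.211 on the right.
Continuity of ψ and ψ′ at the step yields the reflection amplitude r = (k₁ − k₂)/(k₁ + k₂) = 0.1986; thus R = |r|² = 0.03945, T = 0.9605.

T = 0.961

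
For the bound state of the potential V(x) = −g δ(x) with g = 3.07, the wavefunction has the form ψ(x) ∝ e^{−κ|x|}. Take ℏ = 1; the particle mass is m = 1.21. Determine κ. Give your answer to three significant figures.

κ = 3.71

Integrate −(ℏ²/2m)ψ'' − gδ(x)ψ = Eψ from −ε to +ε: the ψ'' term gives ψ'(0⁺) − ψ'(0⁻) and the δ term gives −(2mg/ℏ²)ψ(0).
With ψ ∝ e^{−κ|x|} this yields −2κ = −2mg/ℏ², so κ = mg/ℏ² = 3.715.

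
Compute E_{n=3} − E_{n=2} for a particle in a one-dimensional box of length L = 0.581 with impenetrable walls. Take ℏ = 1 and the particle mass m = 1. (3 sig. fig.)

ΔE = 73.1

E_n = n²π²ℏ²/(2mL²), so ΔE = (3² − 2²) π²ℏ²/(2mL²).
ΔE = 5 × π² / (2 × 1 × 0.581²) = 73.09.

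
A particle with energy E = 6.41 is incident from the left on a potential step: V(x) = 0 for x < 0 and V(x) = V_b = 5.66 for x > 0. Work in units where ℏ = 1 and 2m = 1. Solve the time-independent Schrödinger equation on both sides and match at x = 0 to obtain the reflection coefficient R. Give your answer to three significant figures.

R = 0.240

The wavenumbers are k₁ = √(2mE)/ℏ = 2.532 on the left and k₂ = √(2m(E − V_b))/ℏ = 0.8660 on the right.
Continuity of ψ and ψ′ at the step yields the reflection amplitude r = (k₁ − k₂)/(k₁ + k₂) = 0.4902; thus R = |r|² = 0.2403, T = 0.7597.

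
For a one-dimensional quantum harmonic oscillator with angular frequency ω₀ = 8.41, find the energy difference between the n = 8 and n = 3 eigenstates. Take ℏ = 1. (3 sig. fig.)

ΔE = 42.1

E_n = ℏω₀(n + ½), so ΔE = (8 − 3) ℏω₀ = 5 × 8.41 = 42.05.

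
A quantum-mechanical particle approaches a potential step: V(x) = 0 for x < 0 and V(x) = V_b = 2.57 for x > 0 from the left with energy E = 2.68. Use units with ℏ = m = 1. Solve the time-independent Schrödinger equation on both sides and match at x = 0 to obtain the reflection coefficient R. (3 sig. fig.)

The wavenumbers are k₁ = √(2mE)/ℏ = 2.315 on the left and k₂ = √(2m(E − V_b))/ℏ = 0.4690 on the right.
Matching ψ and ψ′ at x = 0 gives r = (k₁ − k₂)/(k₁ + k₂), so R = r² = 0.4397 and T = 1 − R = 0.5603.

R = 0.440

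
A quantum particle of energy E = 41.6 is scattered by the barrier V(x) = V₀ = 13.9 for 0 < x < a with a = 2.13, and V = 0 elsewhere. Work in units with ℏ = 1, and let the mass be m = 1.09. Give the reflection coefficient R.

R = 0.0229

E > V₀: inside the barrier k₂ = √(2m(E − V₀))/ℏ = 7.771, k₂a = 16.55.
T = [1 + V₀² sin²(k₂a) / (4E(E − V₀))]⁻¹ = 1/1.023 = 0.977.
R = 1 − T = 0.0229.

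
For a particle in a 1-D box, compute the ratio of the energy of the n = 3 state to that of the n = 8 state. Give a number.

0.140625

Since E_n ∝ n², the ratio is (3/8)² = 0.140625.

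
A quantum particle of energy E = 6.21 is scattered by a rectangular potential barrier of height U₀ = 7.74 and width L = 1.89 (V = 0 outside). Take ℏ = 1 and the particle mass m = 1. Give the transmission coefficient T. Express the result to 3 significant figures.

Since E < U₀ the interior solution is evanescent with decay constant κ = √(2m(U₀ − E))/ℏ = 1.749.
κL = 3.306, sinh(κL) = 13.62.
Matching ψ, ψ′ at both faces gives T = [1 + U₀² sinh²(κL) / (4E(U₀ − E))]⁻¹ = 1/293.5 = 0.00341.

T = 0.00341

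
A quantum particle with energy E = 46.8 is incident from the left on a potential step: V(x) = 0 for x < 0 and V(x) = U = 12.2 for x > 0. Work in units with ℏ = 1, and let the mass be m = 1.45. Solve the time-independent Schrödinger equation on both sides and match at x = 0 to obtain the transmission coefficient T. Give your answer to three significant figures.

T = 0.994

On each side the TISE gives plane waves with k = √(2m(E − V))/ℏ: k₁ = √(2·1.45·46.8) = 11.65, k₂ = √(2·1.45·34.6) = 10.02.
Matching ψ and ψ′ at x = 0 gives r = (k₁ − k₂)/(k₁ + k₂), so R = r² = 0.005680 and T = 1 − R = 0.9943.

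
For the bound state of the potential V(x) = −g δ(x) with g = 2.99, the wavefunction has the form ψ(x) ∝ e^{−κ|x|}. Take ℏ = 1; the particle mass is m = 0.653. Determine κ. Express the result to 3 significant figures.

Integrate −(ℏ²/2m)ψ'' − gδ(x)ψ = Eψ from −ε to +ε: the ψ'' term gives ψ'(0⁺) − ψ'(0⁻) and the δ term gives −(2mg/ℏ²)ψ(0).
With ψ ∝ e^{−κ|x|} this yields −2κ = −2mg/ℏ², so κ = mg/ℏ² = 1.952.

κ = 1.95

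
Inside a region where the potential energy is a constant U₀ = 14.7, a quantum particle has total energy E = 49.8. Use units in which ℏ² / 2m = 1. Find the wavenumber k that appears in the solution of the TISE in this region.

k = 5.92

With E > U₀ the solution is oscillatory, ψ ∝ e^{±ikx} with k = √(2m(E − U₀))/ℏ.
k = √(2 × 0.5 × 35.1) = 5.925.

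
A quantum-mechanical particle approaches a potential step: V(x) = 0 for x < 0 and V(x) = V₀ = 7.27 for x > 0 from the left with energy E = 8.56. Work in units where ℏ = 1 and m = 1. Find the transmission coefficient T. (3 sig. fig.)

T = 0.806

The wavenumbers are k₁ = √(2mE)/ℏ = 4.138 on the left and k₂ = √(2m(E − V₀))/ℏ = 1.606 on the right.
Matching ψ and ψ′ at x = 0 gives r = (k₁ − k₂)/(k₁ + k₂), so R = r² = 0.1942 and T = 1 − R = 0.8058.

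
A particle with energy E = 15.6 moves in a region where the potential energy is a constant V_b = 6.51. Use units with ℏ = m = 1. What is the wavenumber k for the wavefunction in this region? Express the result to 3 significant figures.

With E > V_b the solution is oscillatory, ψ ∝ e^{±ikx} with k = √(2m(E − V_b))/ℏ.
k = √(2 × 1 × 9.09) = 4.264.

k = 4.26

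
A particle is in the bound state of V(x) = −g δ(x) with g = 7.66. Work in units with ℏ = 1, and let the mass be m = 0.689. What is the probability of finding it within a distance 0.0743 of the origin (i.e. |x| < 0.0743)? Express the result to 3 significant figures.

P = 0.544

The normalised bound state is ψ = √κ e^{−κ|x|} with κ = mg/ℏ² = 5.278.
P(|x| < d) = ∫_{−d}^{d} κ e^{−2κ|x|} dx = 1 − e^{−2κd} = 1 − e^{−0.7843} = 0.5435.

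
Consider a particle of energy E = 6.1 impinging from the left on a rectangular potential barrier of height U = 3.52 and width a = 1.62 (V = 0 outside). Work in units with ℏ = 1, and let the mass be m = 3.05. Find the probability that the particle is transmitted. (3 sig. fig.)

T = 0.996

Above the barrier the interior wavenumber is k₂ = √(2m(E − U))/ℏ = 3.967, giving phase k₂a = 6.427.
Matching at both interfaces gives T⁻¹ = 1 + U² sin²(k₂a) / [4E(E − U)] = 1.004, hence T = 0.996.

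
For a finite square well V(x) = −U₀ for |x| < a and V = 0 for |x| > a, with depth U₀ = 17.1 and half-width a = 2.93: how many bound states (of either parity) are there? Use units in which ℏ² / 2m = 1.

Define the well-strength parameter z₀ = (a/ℏ)√(2mU₀) = 2.93 × √(2·0.5·17.1) = 12.12.
The even/odd transcendental equations gain one root per π/2 in z₀, giving N = 1 + ⌊2z₀/π⌋ = 1 + ⌊7.713⌋ = 8.

N = 8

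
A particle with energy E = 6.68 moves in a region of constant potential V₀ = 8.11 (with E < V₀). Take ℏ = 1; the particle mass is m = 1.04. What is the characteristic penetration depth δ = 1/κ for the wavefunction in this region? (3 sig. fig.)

Since E < V₀ the TISE in this region is ψ'' = κ²ψ with κ = √(2m(V₀ − E))/ℏ.
κ = √(2 × 1.04 × 1.43) = 1.725. The penetration depth is δ = 1/κ = 0.580.

δ = 0.580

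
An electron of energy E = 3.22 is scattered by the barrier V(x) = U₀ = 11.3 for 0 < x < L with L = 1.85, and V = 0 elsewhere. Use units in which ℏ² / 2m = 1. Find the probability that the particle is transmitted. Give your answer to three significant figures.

T = 0.0000882

E < U₀: inside the barrier ψ ∝ e^{±κx} with κ = √(2m(U₀ − E))/ℏ = 2.843.
κL = 5.259, sinh(κL) = 96.11.
The exact tunnelling result is T⁻¹ = 1 + U₀² sinh²(κL) / [4E(U₀ − E)] = 11340, so T = 0.0000882.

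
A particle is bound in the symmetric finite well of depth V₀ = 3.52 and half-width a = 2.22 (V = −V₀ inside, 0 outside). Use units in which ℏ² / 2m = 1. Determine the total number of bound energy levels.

Define the well-strength parameter z₀ = (a/ℏ)√(2mV₀) = 2.22 × √(2·0.5·3.52) = 4.165.
The even/odd transcendental equations gain one root per π/2 in z₀, giving N = 1 + ⌊2z₀/π⌋ = 1 + ⌊2.652⌋ = 3.

N = 3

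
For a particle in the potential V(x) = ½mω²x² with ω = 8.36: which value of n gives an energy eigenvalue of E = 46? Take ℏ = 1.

n = 5

Invert E_n = (n + ½)ℏω: n = E/ℏω − ½ = 5.002, so n = 5.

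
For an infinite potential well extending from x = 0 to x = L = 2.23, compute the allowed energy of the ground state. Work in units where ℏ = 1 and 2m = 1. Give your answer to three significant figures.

Requiring ψ(0) = ψ(L) = 0 quantises k = nπ/L, hence E_n = ℏ²k²/2m = n²π²ℏ²/(2mL²).
E_1 = 1² × π² / (2 × 0.5 × 2.23²) = 1.985.

E = 1.98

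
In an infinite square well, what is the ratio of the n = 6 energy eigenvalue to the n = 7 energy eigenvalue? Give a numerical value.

0.734694

E_n = n²π²ℏ²/(2mL²) so the ratio is n₂²/n₁² = 36/49 = 0.734694.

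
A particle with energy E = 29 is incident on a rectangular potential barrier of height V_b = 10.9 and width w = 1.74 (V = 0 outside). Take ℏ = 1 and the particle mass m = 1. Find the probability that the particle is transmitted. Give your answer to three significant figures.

E > V_b: inside the barrier k₂ = √(2m(E − V_b))/ℏ = 6.017, k₂w = 10.47.
T = [1 + V_b² sin²(k₂w) / (4E(E − V_b))]⁻¹ = 1/1.042 = 0.959.

T = 0.959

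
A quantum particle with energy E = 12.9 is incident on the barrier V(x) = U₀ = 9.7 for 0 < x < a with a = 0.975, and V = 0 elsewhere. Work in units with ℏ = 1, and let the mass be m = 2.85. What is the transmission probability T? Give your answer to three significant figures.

Above the barrier the interior wavenumber is k₂ = √(2m(E − U₀))/ℏ = 4.271, giving phase k₂a = 4.164.
Matching at both interfaces gives T⁻¹ = 1 + U₀² sin²(k₂a) / [4E(E − U₀)] = 1.415, hence T = 0.707.

T = 0.707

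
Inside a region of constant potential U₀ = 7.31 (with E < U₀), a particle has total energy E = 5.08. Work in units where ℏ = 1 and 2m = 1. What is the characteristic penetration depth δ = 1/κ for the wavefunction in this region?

δ = 0.670

Since E < U₀ the TISE in this region is ψ'' = κ²ψ with κ = √(2m(U₀ − E))/ℏ.
κ = √(2 × 0.5 × 2.23) = 1.493. The penetration depth is δ = 1/κ = 0.670.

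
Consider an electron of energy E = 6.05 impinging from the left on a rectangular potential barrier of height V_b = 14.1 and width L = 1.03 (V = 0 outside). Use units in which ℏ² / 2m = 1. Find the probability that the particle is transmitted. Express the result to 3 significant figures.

Since E < V_b the interior solution is evanescent with decay constant κ = √(2m(V_b − E))/ℏ = 2.837.
κL = 2.922, sinh(κL) = 9.266.
The exact tunnelling result is T⁻¹ = 1 + V_b² sinh²(κL) / [4E(V_b − E)] = 88.62, so T = 0.0113.

T = 0.0113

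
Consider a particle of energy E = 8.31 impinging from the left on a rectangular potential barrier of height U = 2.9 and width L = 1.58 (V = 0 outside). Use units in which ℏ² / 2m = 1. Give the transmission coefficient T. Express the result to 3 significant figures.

Above the barrier the interior wavenumber is k₂ = √(2m(E − U))/ℏ = 2.326, giving phase k₂L = 3.675.
T = [1 + U² sin²(k₂L) / (4E(E − U))]⁻¹ = 1/1.012 = 0.988.

T = 0.988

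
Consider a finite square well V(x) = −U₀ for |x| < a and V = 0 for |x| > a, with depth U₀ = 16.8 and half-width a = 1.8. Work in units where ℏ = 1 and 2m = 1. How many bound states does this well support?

Define the well-strength parameter z₀ = (a/ℏ)√(2mU₀) = 1.8 × √(2·0.5·16.8) = 7.378.
The even/odd transcendental equations gain one root per π/2 in z₀, giving N = 1 + ⌊2z₀/π⌋ = 1 + ⌊4.697⌋ = 5.

N = 5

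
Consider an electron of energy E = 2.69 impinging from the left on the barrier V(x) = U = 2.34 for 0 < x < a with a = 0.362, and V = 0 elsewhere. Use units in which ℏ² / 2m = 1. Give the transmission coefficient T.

T = 0.938

Above the barrier the interior wavenumber is k₂ = √(2m(E − U))/ℏ = 0.5916, giving phase k₂a = 0.2142.
T = [1 + U² sin²(k₂a) / (4E(E − U))]⁻¹ = 1/1.066 = 0.938.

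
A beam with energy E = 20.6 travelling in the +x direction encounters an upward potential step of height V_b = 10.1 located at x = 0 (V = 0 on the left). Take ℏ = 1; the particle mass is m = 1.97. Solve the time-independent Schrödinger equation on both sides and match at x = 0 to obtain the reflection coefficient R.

R = 0.0279

On each side the TISE gives plane waves with k = √(2m(E − V))/ℏ: k₁ = √(2·1.97·20.6) = 9.009, k₂ = √(2·1.97·10.5) = 6.432.
Matching ψ and ψ′ at x = 0 gives r = (k₁ − k₂)/(k₁ + k₂), so R = r² = 0.02786 and T = 1 − R = 0.9721.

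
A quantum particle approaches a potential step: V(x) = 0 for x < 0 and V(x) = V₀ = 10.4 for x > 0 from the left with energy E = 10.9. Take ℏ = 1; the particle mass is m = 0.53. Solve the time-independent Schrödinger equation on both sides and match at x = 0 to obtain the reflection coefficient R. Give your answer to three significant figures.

R = 0.419

On each side the TISE gives plane waves with k = √(2m(E − V))/ℏ: k₁ = √(2·0.53·10.9) = 3.399, k₂ = √(2·0.53·0.5) = 0.7280.
Continuity of ψ and ψ′ at the step yields the reflection amplitude r = (k₁ − k₂)/(k₁ + k₂) = 0.6472; thus R = |r|² = 0.4189, T = 0.5811.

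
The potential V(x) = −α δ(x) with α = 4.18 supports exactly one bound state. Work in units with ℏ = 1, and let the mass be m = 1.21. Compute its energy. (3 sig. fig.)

E = -10.6

For x ≠ 0 the bound state is ψ ∝ e^{−κ|x|}; integrating the TISE across the delta gives the cusp condition 2κ = 2mα/ℏ², so κ = 5.058.
Then E = −ℏ²κ²/(2m) = −mα²/(2ℏ²) = -10.57.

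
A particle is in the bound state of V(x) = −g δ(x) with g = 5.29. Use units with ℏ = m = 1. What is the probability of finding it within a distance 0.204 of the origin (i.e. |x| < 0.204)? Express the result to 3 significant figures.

P = 0.884

The normalised bound state is ψ = √κ e^{−κ|x|} with κ = mg/ℏ² = 5.290.
P(|x| < d) = ∫_{−d}^{d} κ e^{−2κ|x|} dx = 1 − e^{−2κd} = 1 − e^{−2.158} = 0.8845.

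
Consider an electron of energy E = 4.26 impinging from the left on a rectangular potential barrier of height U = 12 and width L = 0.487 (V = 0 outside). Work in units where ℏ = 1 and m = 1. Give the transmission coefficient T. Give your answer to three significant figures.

E < U: inside the barrier ψ ∝ e^{±κx} with κ = √(2m(U − E))/ℏ = 3.934.
κL = 1.916, sinh(κL) = 3.324.
The exact tunnelling result is T⁻¹ = 1 + U² sinh²(κL) / [4E(U − E)] = 13.06, so T = 0.0766.

T = 0.0766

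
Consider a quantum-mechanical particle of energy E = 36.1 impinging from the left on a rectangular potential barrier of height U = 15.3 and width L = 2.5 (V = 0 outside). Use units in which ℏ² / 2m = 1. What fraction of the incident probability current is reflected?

E > U: inside the barrier k₂ = √(2m(E − U))/ℏ = 4.561, k₂L = 11.40.
T = [1 + U² sin²(k₂L) / (4E(E − U))]⁻¹ = 1/1.066 = 0.938.
R = 1 − T = 0.0617.

R = 0.0617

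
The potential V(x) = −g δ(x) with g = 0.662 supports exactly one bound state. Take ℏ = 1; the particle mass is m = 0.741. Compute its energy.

For x ≠ 0 the bound state is ψ ∝ e^{−κ|x|}; integrating the TISE across the delta gives the cusp condition 2κ = 2mg/ℏ², so κ = 0.4905.
Then E = −ℏ²κ²/(2m) = −mg²/(2ℏ²) = -0.1624.

E = -0.162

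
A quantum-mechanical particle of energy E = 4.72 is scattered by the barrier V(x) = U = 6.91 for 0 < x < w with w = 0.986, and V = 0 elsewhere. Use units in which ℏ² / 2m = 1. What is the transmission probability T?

E < U: inside the barrier ψ ∝ e^{±κx} with κ = √(2m(U − E))/ℏ = 1.480.
κw = 1.459, sinh(κw) = 2.035.
The exact tunnelling result is T⁻¹ = 1 + U² sinh²(κw) / [4E(U − E)] = 5.782, so T = 0.173.

T = 0.173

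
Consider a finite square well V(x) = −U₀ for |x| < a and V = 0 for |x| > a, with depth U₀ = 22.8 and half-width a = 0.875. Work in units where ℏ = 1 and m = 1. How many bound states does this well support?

The dimensionless depth is z₀ = a√(2mU₀)/ℏ = 0.875 × √(45.60) = 5.909.
The even/odd transcendental equations gain one root per π/2 in z₀, giving N = 1 + ⌊2z₀/π⌋ = 1 + ⌊3.762⌋ = 4.

N = 4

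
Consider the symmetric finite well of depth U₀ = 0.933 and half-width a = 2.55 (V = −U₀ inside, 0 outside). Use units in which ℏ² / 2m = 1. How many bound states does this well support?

N = 2

The dimensionless depth is z₀ = a√(2mU₀)/ℏ = 2.55 × √(0.9330) = 2.463.
A new bound state (alternating even/odd) appears each time z₀ passes a multiple of π/2, so N = ⌊2z₀/π⌋ + 1 = ⌊1.568⌋ + 1 = 2.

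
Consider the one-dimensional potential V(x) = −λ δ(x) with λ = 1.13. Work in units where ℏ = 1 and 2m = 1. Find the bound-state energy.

The bound state is ψ(x) = √κ e^{−κ|x|}. The derivative jump ψ'(0⁺) − ψ'(0⁻) = −(2mλ/ℏ²)ψ(0) fixes κ = mλ/ℏ² = 0.5650.
Then E = −ℏ²κ²/(2m) = −mλ²/(2ℏ²) = -0.3192.

E = -0.319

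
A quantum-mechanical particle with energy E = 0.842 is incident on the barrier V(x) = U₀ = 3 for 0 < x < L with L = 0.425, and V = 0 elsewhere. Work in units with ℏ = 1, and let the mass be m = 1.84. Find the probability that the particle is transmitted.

T = 0.263

E < U₀: inside the barrier ψ ∝ e^{±κx} with κ = √(2m(U₀ − E))/ℏ = 2.818.
κL = 1.198, sinh(κL) = 1.505.
Matching ψ, ψ′ at both faces gives T = [1 + U₀² sinh²(κL) / (4E(U₀ − E))]⁻¹ = 1/3.806 = 0.263.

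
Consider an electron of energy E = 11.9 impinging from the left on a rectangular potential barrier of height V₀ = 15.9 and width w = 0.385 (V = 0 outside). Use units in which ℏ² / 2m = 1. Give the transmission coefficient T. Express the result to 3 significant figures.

E < V₀: inside the barrier ψ ∝ e^{±κx} with κ = √(2m(V₀ − E))/ℏ = 2.000.
κw = 0.7700, sinh(κw) = 0.8484.
The exact tunnelling result is T⁻¹ = 1 + V₀² sinh²(κw) / [4E(V₀ − E)] = 1.956, so T = 0.511.

T = 0.511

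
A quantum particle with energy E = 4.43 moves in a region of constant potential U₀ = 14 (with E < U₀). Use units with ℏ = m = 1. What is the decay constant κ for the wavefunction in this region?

Since E < U₀ the TISE in this region is ψ'' = κ²ψ with κ = √(2m(U₀ − E))/ℏ.
κ = √(2 × 1 × 9.57) = 4.375.

κ = 4.37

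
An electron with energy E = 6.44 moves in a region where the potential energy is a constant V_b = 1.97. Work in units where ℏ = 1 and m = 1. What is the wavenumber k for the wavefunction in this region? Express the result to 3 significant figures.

With E > V_b the solution is oscillatory, ψ ∝ e^{±ikx} with k = √(2m(E − V_b))/ℏ.
k = √(2 × 1 × 4.47) = 2.990.

k = 2.99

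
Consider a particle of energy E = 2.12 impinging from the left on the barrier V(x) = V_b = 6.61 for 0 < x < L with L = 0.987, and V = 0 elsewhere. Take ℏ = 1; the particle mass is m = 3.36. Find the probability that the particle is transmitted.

T = 0.0000681

E < V_b: inside the barrier ψ ∝ e^{±κx} with κ = √(2m(V_b − E))/ℏ = 5.493.
κL = 5.422, sinh(κL) = 113.1.
The exact tunnelling result is T⁻¹ = 1 + V_b² sinh²(κL) / [4E(V_b − E)] = 14680, so T = 0.0000681.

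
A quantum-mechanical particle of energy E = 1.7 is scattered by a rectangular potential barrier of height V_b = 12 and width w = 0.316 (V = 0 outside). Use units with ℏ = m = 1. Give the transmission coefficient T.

T = 0.110

Since E < V_b the interior solution is evanescent with decay constant κ = √(2m(V_b − E))/ℏ = 4.539.
κw = 1.434, sinh(κw) = 1.979.
The exact tunnelling result is T⁻¹ = 1 + V_b² sinh²(κw) / [4E(V_b − E)] = 9.053, so T = 0.110.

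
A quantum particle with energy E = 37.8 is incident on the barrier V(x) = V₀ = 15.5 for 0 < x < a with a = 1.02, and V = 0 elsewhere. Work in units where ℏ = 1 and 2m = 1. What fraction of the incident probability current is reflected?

E > V₀: inside the barrier k₂ = √(2m(E − V₀))/ℏ = 4.722, k₂a = 4.817.
Matching at both interfaces gives T⁻¹ = 1 + V₀² sin²(k₂a) / [4E(E − V₀)] = 1.070, hence T = 0.934.
R = 1 − T = 0.0658.

R = 0.0658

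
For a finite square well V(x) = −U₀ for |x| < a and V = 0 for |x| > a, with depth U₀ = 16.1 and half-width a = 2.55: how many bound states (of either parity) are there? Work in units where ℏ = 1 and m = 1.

N = 10

Define the well-strength parameter z₀ = (a/ℏ)√(2mU₀) = 2.55 × √(2·1·16.1) = 14.47.
A new bound state (alternating even/odd) appears each time z₀ passes a multiple of π/2, so N = ⌊2z₀/π⌋ + 1 = ⌊9.212⌋ + 1 = 10.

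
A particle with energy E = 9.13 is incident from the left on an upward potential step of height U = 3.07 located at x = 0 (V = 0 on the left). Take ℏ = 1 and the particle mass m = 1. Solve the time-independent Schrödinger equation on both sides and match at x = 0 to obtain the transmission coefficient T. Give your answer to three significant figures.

The wavenumbers are k₁ = √(2mE)/ℏ = 4.273 on the left and k₂ = √(2m(E − U))/ℏ = 3.481 on the right.
Matching ψ and ψ′ at x = 0 gives r = (k₁ − k₂)/(k₁ + k₂), so R = r² = 0.01043 and T = 1 − R = 0.9896.

T = 0.990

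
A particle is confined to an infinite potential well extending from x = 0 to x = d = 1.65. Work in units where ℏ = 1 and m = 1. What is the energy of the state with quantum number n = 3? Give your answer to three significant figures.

E = 16.3

Requiring ψ(0) = ψ(d) = 0 quantises k = nπ/d, hence E_n = ℏ²k²/2m = n²π²ℏ²/(2md²).
E_3 = 3² × π² / (2 × 1 × 1.65²) = 16.31.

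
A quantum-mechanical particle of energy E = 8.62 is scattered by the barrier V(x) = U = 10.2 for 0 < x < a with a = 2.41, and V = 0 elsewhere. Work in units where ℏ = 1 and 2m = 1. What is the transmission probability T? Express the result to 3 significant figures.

Since E < U the interior solution is evanescent with decay constant κ = √(2m(U − E))/ℏ = 1.257.
κa = 3.029, sinh(κa) = 10.32.
The exact tunnelling result is T⁻¹ = 1 + U² sinh²(κa) / [4E(U − E)] = 204.3, so T = 0.00489.

T = 0.00489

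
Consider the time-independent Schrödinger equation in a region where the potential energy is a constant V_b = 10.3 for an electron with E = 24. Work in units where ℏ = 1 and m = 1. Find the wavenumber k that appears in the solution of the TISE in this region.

With E > V_b the solution is oscillatory, ψ ∝ e^{±ikx} with k = √(2m(E − V_b))/ℏ.
k = √(2 × 1 × 13.7) = 5.235.

k = 5.23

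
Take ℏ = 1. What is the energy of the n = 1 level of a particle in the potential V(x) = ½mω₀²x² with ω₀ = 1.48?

E = 2.22

Using E_n = (n + ½)ℏω₀: E_1 = 1.5 × 1.48 = 2.220.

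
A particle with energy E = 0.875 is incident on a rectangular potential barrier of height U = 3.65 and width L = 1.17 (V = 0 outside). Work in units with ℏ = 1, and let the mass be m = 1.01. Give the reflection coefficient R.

R = 0.989

E < U: inside the barrier ψ ∝ e^{±κx} with κ = √(2m(U − E))/ℏ = 2.368.
κL = 2.770, sinh(κL) = 7.949.
The exact tunnelling result is T⁻¹ = 1 + U² sinh²(κL) / [4E(U − E)] = 87.66, so T = 0.0114.
R = 1 − T = 0.989.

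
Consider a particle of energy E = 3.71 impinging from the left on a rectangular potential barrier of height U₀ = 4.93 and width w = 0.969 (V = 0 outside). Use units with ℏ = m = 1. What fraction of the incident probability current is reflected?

Since E < U₀ the interior solution is evanescent with decay constant κ = √(2m(U₀ − E))/ℏ = 1.562.
κw = 1.514, sinh(κw) = 2.162.
Matching ψ, ψ′ at both faces gives T = [1 + U₀² sinh²(κw) / (4E(U₀ − E))]⁻¹ = 1/7.272 = 0.138.
R = 1 − T = 0.862.

R = 0.862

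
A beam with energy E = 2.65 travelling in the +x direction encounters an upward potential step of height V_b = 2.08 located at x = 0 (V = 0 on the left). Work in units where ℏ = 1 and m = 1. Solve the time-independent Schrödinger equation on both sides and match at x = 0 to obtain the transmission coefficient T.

On each side the TISE gives plane waves with k = √(2m(E − V))/ℏ: k₁ = √(2·1·2.65) = 2.302, k₂ = √(2·1·0.57) = 1.068.
Continuity of ψ and ψ′ at the step yields the reflection amplitude r = (k₁ − k₂)/(k₁ + k₂) = 0.3663; thus R = |r|² = 0.1342, T = 0.8658.

T = 0.866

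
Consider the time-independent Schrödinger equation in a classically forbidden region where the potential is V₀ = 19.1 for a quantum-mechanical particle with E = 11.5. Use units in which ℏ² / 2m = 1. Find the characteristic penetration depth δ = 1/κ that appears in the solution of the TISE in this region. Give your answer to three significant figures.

δ = 0.363

Since E < V₀ the TISE in this region is ψ'' = κ²ψ with κ = √(2m(V₀ − E))/ℏ.
κ = √(2 × 0.5 × 7.6) = 2.757. The penetration depth is δ = 1/κ = 0.363.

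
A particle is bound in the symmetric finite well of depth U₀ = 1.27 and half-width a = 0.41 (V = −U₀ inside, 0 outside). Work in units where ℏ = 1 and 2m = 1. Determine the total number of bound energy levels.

The dimensionless depth is z₀ = a√(2mU₀)/ℏ = 0.41 × √(1.270) = 0.4620.
A new bound state (alternating even/odd) appears each time z₀ passes a multiple of π/2, so N = ⌊2z₀/π⌋ + 1 = ⌊0.2941⌋ + 1 = 1.

N = 1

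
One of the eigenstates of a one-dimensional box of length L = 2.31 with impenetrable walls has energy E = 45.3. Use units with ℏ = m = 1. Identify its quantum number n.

n = 7

For an infinite well E_n = n²π²ℏ²/(2mL²), so n = (L/πℏ)√(2mE).
n = (2.31/π) × √(2 × 1 × 45.3) = 6.999 → n = 7.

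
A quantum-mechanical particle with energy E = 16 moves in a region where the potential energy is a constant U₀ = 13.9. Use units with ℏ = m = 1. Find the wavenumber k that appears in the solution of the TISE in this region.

With E > U₀ the solution is oscillatory, ψ ∝ e^{±ikx} with k = √(2m(E − U₀))/ℏ.
k = √(2 × 1 × 2.1) = 2.049.

k = 2.05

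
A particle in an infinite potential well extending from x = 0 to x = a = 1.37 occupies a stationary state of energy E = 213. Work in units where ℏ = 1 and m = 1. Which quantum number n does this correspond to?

n = 9

From E_n = n²π²ℏ²/(2ma²) invert to n = √(2ma²E)/(πℏ).
n = (1.37/π) × √(2 × 1 × 213) = 9.001 → n = 9.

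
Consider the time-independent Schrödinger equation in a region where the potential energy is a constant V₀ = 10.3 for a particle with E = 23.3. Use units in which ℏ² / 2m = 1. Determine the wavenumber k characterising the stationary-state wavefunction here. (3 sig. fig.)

k = 3.61

With E > V₀ the solution is oscillatory, ψ ∝ e^{±ikx} with k = √(2m(E − V₀))/ℏ.
k = √(2 × 0.5 × 13) = 3.606.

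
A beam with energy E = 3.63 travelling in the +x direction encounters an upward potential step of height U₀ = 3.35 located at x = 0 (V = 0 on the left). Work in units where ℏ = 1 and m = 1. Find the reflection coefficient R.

On each side the TISE gives plane waves with k = √(2m(E − V))/ℏ: k₁ = √(2·1·3.63) = 2.694, k₂ = √(2·1·0.28) = 0.7483.
Continuity of ψ and ψ′ at the step yields the reflection amplitude r = (k₁ − k₂)/(k₁ + k₂) = 0.5653; thus R = |r|² = 0.3195, T = 0.6805.

R = 0.320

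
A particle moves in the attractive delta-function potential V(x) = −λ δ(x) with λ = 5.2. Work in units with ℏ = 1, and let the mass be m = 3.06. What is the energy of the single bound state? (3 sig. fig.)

For x ≠ 0 the bound state is ψ ∝ e^{−κ|x|}; integrating the TISE across the delta gives the cusp condition 2κ = 2mλ/ℏ², so κ = 15.91.
Then E = −ℏ²κ²/(2m) = −mλ²/(2ℏ²) = -41.37.

E = -41.4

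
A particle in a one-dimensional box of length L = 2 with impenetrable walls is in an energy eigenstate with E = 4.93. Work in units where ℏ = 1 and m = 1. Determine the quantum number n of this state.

n = 2

From E_n = n²π²ℏ²/(2mL²) invert to n = √(2mL²E)/(πℏ).
n = (2/π) × √(2 × 1 × 4.93) = 1.999 → n = 2.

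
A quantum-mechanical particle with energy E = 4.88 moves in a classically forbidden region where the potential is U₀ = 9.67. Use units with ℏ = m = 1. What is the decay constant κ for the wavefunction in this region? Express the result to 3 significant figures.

Since E < U₀ the TISE in this region is ψ'' = κ²ψ with κ = √(2m(U₀ − E))/ℏ.
κ = √(2 × 1 × 4.79) = 3.095.

κ = 3.10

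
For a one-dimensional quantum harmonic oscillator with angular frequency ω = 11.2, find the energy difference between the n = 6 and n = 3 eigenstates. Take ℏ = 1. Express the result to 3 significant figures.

ΔE = 33.6

E_n = ℏω(n + ½), so ΔE = (6 − 3) ℏω = 3 × 11.2 = 33.60.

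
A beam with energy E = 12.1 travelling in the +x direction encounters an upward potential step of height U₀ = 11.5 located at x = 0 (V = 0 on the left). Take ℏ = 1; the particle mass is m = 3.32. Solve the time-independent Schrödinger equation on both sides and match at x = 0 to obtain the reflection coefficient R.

The wavenumbers are k₁ = √(2mE)/ℏ = 8.963 on the left and k₂ = √(2m(E − U₀))/ℏ = 1.996 on the right.
Continuity of ψ and ψ′ at the step yields the reflection amplitude r = (k₁ − k₂)/(k₁ + k₂) = 0.6357; thus R = |r|² = 0.4042, T = 0.5958.

R = 0.404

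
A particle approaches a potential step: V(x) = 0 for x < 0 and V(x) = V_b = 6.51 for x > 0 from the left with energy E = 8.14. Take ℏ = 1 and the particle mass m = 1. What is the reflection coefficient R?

R = 0.146

On each side the TISE gives plane waves with k = √(2m(E − V))/ℏ: k₁ = √(2·1·8.14) = 4.035, k₂ = √(2·1·1.63) = 1.806.
Continuity of ψ and ψ′ at the step yields the reflection amplitude r = (k₁ − k₂)/(k₁ + k₂) = 0.3817; thus R = |r|² = 0.1457, T = 0.8543.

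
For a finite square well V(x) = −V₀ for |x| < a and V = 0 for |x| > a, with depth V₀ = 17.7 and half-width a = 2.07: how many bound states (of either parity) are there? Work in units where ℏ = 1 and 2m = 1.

Define the well-strength parameter z₀ = (a/ℏ)√(2mV₀) = 2.07 × √(2·0.5·17.7) = 8.709.
The even/odd transcendental equations gain one root per π/2 in z₀, giving N = 1 + ⌊2z₀/π⌋ = 1 + ⌊5.544⌋ = 6.

N = 6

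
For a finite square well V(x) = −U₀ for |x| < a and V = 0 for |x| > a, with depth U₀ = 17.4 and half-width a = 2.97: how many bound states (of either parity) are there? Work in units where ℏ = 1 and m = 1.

The dimensionless depth is z₀ = a√(2mU₀)/ℏ = 2.97 × √(34.80) = 17.52.
A new bound state (alternating even/odd) appears each time z₀ passes a multiple of π/2, so N = ⌊2z₀/π⌋ + 1 = ⌊11.15⌋ + 1 = 12.

N = 12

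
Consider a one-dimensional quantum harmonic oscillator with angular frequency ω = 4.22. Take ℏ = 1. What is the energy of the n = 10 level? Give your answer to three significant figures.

E = 44.3

The oscillator eigenvalues are E_n = ℏω(n + ½), so E_10 = 4.22 × 10.5 = 44.31.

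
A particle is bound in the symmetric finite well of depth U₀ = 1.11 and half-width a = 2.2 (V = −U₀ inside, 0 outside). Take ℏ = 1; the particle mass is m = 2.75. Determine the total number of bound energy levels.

N = 4

Define the well-strength parameter z₀ = (a/ℏ)√(2mU₀) = 2.2 × √(2·2.75·1.11) = 5.436.
The even/odd transcendental equations gain one root per π/2 in z₀, giving N = 1 + ⌊2z₀/π⌋ = 1 + ⌊3.461⌋ = 4.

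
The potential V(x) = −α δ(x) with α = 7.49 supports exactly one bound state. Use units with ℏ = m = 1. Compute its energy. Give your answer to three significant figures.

The bound state is ψ(x) = √κ e^{−κ|x|}. The derivative jump ψ'(0⁺) − ψ'(0⁻) = −(2mα/ℏ²)ψ(0) fixes κ = mα/ℏ² = 7.490.
Then E = −ℏ²κ²/(2m) = −mα²/(2ℏ²) = -28.05.

E = -28.1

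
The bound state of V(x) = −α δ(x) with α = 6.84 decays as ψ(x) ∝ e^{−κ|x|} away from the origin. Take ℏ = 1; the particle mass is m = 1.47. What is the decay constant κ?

Integrating the TISE across x = 0 gives the cusp condition ψ'(0⁺) − ψ'(0⁻) = −(2mα/ℏ²)ψ(0).
With ψ ∝ e^{−κ|x|} this yields −2κ = −2mα/ℏ², so κ = mα/ℏ² = 10.05.

κ = 10.1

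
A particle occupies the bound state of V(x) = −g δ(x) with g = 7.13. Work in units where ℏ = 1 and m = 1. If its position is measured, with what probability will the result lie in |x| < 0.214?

The normalised bound state is ψ = √κ e^{−κ|x|} with κ = mg/ℏ² = 7.130.
P(|x| < d) = ∫_{−d}^{d} κ e^{−2κ|x|} dx = 1 − e^{−2κd} = 1 − e^{−3.052} = 0.9527.

P = 0.953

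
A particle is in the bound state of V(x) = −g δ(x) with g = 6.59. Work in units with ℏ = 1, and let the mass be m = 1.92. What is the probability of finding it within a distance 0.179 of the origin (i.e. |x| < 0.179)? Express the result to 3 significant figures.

P = 0.989

The normalised bound state is ψ = √κ e^{−κ|x|} with κ = mg/ℏ² = 12.65.
P(|x| < d) = ∫_{−d}^{d} κ e^{−2κ|x|} dx = 1 − e^{−2κd} = 1 − e^{−4.530} = 0.9892.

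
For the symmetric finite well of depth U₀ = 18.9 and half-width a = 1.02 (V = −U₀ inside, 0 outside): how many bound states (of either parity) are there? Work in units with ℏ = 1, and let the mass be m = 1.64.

The dimensionless depth is z₀ = a√(2mU₀)/ℏ = 1.02 × √(61.99) = 8.031.
The even/odd transcendental equations gain one root per π/2 in z₀, giving N = 1 + ⌊2z₀/π⌋ = 1 + ⌊5.113⌋ = 6.

N = 6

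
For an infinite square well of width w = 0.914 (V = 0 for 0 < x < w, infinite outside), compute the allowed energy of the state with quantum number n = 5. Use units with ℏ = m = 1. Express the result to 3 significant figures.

The infinite-well eigenfunctions ψ_n = √(2/w) sin(nπx/w) vanish at both walls, giving E_n = n²π²ℏ²/(2mw²).
E_5 = 5² × π² / (2 × 1 × 0.914²) = 147.7.

E = 148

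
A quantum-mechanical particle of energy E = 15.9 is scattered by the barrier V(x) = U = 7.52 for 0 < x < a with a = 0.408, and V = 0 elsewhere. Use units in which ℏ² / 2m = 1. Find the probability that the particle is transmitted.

Above the barrier the interior wavenumber is k₂ = √(2m(E − U))/ℏ = 2.895, giving phase k₂a = 1.181.
T = [1 + U² sin²(k₂a) / (4E(E − U))]⁻¹ = 1/1.091 = 0.917.

T = 0.917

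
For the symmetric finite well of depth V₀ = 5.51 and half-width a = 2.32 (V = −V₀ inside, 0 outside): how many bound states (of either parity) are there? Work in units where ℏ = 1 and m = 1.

N = 5

The dimensionless depth is z₀ = a√(2mV₀)/ℏ = 2.32 × √(11.02) = 7.702.
A new bound state (alternating even/odd) appears each time z₀ passes a multiple of π/2, so N = ⌊2z₀/π⌋ + 1 = ⌊4.903⌋ + 1 = 5.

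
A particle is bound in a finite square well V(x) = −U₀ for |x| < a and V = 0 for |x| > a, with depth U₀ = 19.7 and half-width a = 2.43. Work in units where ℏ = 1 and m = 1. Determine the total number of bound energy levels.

N = 10

Define the well-strength parameter z₀ = (a/ℏ)√(2mU₀) = 2.43 × √(2·1·19.7) = 15.25.
A new bound state (alternating even/odd) appears each time z₀ passes a multiple of π/2, so N = ⌊2z₀/π⌋ + 1 = ⌊9.710⌋ + 1 = 10.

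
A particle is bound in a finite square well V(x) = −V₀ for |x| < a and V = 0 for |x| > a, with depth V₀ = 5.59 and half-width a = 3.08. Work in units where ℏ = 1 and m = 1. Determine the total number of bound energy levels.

N = 7

Define the well-strength parameter z₀ = (a/ℏ)√(2mV₀) = 3.08 × √(2·1·5.59) = 10.30.
A new bound state (alternating even/odd) appears each time z₀ passes a multiple of π/2, so N = ⌊2z₀/π⌋ + 1 = ⌊6.556⌋ + 1 = 7.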